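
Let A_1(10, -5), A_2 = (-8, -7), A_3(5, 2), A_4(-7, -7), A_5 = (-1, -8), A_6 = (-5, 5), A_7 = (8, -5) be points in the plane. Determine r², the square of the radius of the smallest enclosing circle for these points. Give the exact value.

A smallest enclosing disk is always determined by at most three of the input points on its boundary.
The minimum enclosing circle is determined by three boundary points: A_1, A_2, A_6.
Their circumcentre is (9/14, -39/14) with r² = 9061/98.
The farthest remaining point A_4 is at distance² 7465/98 ≤ 9061/98.

9061/98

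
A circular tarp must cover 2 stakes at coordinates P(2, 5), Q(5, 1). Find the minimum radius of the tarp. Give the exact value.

The smallest circle enclosing two points has them as diameter endpoints.
Centre = midpoint = (3.5, 3); r² = |PQ|²/4 = 25/4 = 6.25.
r = √(6.25) = 2.5.

2.5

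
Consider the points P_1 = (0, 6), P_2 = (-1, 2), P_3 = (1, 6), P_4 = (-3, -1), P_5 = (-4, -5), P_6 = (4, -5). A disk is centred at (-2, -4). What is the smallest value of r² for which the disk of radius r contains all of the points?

The required radius is the distance from (-2, -4) to the farthest point.
Squared distances: 104, 37, 109, 10, 5, 37.
Maximum is 109, attained at P_3.

109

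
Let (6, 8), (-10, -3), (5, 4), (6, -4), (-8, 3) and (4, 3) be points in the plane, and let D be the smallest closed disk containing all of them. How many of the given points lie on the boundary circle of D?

3

By Welzl's lemma the MEC is supported by two points (diametrically opposite) or three points (on a circumcircle).
The minimum enclosing circle is determined by three boundary points: (6, 8), (-10, -3), (6, -4).
Their circumcentre is (-1.65625, 2) with r² = 94.6181640625.
The farthest remaining point (5, 4) is at distance² 48.3056640625 ≤ 94.6181640625.
The points at distance exactly r from the centre are (6, 8), (-10, -3), (6, -4) — 3 points.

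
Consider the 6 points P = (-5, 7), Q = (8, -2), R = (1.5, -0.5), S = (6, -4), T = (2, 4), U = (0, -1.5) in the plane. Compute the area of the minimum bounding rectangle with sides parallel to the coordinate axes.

x ranges over [-5, 8], width 13.
y ranges over [-4, 7], height 11.
Area = 13 × 11 = 143.

143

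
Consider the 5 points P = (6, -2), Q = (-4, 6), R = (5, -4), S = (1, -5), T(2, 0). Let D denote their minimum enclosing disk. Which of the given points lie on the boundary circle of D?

Q, R

The minimum enclosing circle of a finite set is fixed by two of the points (as a diameter) or three (as a circumcircle).
The farthest pair is Q–R with squared distance 181. The circle on this segment as diameter has centre (0.5, 1) and r² = 181/4 = 45.25.
Check P: distance² to centre = 39.25 ≤ 45.25, so it lies inside.
All remaining points lie in this disk, and no smaller disk contains both endpoints, so this is the minimum enclosing circle.
The points at distance exactly r from the centre are Q, R — 2 points.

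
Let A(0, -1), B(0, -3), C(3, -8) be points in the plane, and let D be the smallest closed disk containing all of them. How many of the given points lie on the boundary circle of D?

Side lengths²: AB² = 4, AC² = 58, BC² = 34.
Since AC² = 58 ≥ 34 + 4 = 38, the angle opposite AC is not acute, so the smallest enclosing circle has AC as diameter.
Centre = midpoint of AC = (1.5, -4.5), r² = 58/4 = 14.5.
The points at distance exactly r from the centre are A, C — 2 points.

2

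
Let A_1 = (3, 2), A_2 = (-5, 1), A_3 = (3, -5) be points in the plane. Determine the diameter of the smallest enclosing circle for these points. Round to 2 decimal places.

10.08

Side lengths²: A_1A_2² = 65, A_1A_3² = 49, A_2A_3² = 100.
Since A_2A_3² = 100 < 65 + 49 = 114, the triangle is acute, so the smallest enclosing circle is the circumcircle.
Circumcentre = (-0.625, -1.5), r² = 25.390625.
Diameter = 2r = 2√(25.390625) ≈ 10.08.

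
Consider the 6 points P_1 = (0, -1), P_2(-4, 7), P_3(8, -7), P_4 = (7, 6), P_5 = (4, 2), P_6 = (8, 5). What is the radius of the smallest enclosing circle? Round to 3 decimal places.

The minimum enclosing circle of a finite set is fixed by two of the points (as a diameter) or three (as a circumcircle).
The farthest pair is P_2–P_3 with squared distance 340. The circle on this segment as diameter has centre (2, 0) and r² = 340/4 = 85.
Check P_1: distance² to centre = 5 ≤ 85, so it lies inside.
All remaining points lie in this disk, and no smaller disk contains both endpoints, so this is the minimum enclosing circle.
r = √85 ≈ 9.220.

9.220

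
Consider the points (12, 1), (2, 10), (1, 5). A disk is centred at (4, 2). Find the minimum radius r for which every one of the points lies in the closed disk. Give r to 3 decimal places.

8.246

The required radius is the distance from (4, 2) to the farthest point.
Squared distances: 65, 68, 18.
Maximum is 68, attained at (2, 10).
r = √68 ≈ 8.246.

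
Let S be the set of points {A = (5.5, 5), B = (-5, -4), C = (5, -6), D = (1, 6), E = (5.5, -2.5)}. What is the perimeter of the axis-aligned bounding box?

Width = max x − min x = 5.5 − (-5) = 10.5.
Height = max y − min y = 6 − (-6) = 12.
Perimeter = 2(10.5 + 12) = 45.

45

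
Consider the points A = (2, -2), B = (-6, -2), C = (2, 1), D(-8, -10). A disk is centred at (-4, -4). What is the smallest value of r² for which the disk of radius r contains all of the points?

61

The required radius is the distance from (-4, -4) to the farthest point.
Squared distances: 40, 8, 61, 52.
Maximum is 61, attained at C.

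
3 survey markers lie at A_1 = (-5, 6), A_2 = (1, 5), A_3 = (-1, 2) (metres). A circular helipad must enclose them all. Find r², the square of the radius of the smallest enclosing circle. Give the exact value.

9.62

Side lengths²: A_1A_2² = 37, A_1A_3² = 32, A_2A_3² = 13.
Since A_1A_2² = 37 < 32 + 13 = 45, the triangle is acute, so the smallest enclosing circle is the circumcircle.
Circumcentre = (-2.1, 4.9), r² = 9.62.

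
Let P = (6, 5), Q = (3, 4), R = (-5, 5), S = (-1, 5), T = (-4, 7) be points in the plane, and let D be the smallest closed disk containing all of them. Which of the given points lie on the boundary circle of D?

P, R

The minimum enclosing circle of a finite set is fixed by two of the points (as a diameter) or three (as a circumcircle).
The farthest pair is P–R with squared distance 121. The circle on this segment as diameter has centre (0.5, 5) and r² = 121/4 = 30.25.
Check Q: distance² to centre = 7.25 ≤ 30.25, so it lies inside.
All remaining points lie in this disk, and no smaller disk contains both endpoints, so this is the minimum enclosing circle.
The points at distance exactly r from the centre are P, R — 2 points.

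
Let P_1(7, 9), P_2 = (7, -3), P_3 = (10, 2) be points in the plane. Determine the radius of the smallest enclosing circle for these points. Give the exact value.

6

Side lengths²: P_1P_2² = 144, P_1P_3² = 58, P_2P_3² = 34.
Since P_1P_2² = 144 ≥ 58 + 34 = 92, the angle opposite P_1P_2 is not acute, so the smallest enclosing circle has P_1P_2 as diameter.
Centre = midpoint of P_1P_2 = (7, 3), r² = 144/4 = 36.
r = √36 = 6.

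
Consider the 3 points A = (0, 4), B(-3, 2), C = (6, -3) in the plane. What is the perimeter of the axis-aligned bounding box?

32

Width = max x − min x = 6 − (-3) = 9.
Height = max y − min y = 4 − (-3) = 7.
Perimeter = 2(9 + 7) = 32.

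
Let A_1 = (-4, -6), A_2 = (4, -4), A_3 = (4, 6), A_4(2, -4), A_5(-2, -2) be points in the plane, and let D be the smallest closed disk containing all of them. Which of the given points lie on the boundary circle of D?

A smallest enclosing disk is always determined by at most three of the input points on its boundary.
The farthest pair is A_1–A_3 with squared distance 208. The circle on this segment as diameter has centre (0, 0) and r² = 208/4 = 52.
Check A_2: distance² to centre = 32 ≤ 52, so it lies inside.
All remaining points lie in this disk, and no smaller disk contains both endpoints, so this is the minimum enclosing circle.
The points at distance exactly r from the centre are A_1, A_3 — 2 points.

A_1, A_3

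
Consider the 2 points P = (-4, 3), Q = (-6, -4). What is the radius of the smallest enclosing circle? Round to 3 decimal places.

3.640

The smallest circle enclosing two points has them as diameter endpoints.
Centre = midpoint = (-5, -0.5); r² = |PQ|²/4 = 53/4 = 13.25.
r = √(13.25) ≈ 3.640.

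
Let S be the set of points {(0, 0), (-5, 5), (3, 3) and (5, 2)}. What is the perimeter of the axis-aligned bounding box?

30

Width = max x − min x = 5 − (-5) = 10.
Height = max y − min y = 5 − 0 = 5.
Perimeter = 2(10 + 5) = 30.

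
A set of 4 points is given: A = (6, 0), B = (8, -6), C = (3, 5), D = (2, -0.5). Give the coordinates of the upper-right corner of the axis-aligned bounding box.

x-range [2, 8], y-range [-6, 5].
The upper-right corner is (8, 5).

(8, 5)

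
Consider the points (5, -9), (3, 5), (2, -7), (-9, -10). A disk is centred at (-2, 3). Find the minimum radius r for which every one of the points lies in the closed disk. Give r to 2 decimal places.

The required radius is the distance from (-2, 3) to the farthest point.
Squared distances: 193, 29, 116, 218.
Maximum is 218, attained at (-9, -10).
r = √218 ≈ 14.76.

14.76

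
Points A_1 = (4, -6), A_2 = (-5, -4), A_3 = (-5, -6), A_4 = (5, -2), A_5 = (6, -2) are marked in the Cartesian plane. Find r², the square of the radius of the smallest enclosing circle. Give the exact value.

The minimum enclosing circle of a finite set is fixed by two of the points (as a diameter) or three (as a circumcircle).
The farthest pair is A_3–A_5 with squared distance 137. The circle on this segment as diameter has centre (0.5, -4) and r² = 137/4 = 34.25.
Check A_1: distance² to centre = 16.25 ≤ 34.25, so it lies inside.
All remaining points lie in this disk, and no smaller disk contains both endpoints, so this is the minimum enclosing circle.

34.25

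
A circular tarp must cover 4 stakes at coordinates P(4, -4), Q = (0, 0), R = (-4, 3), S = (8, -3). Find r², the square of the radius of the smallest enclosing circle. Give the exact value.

The farthest pair is R–S with squared distance 180. The circle on this segment as diameter has centre (2, 0) and r² = 180/4 = 45.
Check P: distance² to centre = 20 ≤ 45, so it lies inside.
All remaining points lie in this disk, and no smaller disk contains both endpoints, so this is the minimum enclosing circle.

45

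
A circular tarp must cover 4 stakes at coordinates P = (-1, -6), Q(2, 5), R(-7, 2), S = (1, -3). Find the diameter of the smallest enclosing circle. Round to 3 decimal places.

The minimum enclosing circle is determined by three boundary points: P, Q, R.
Their circumcentre is (-4/3, 0) with r² = 325/9.
The farthest remaining point S is at distance² 130/9 ≤ 325/9.
Diameter = 2r = 2√(325/9) ≈ 12.019.

12.019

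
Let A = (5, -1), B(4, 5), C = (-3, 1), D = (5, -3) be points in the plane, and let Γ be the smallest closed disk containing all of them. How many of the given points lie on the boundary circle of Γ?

The minimum enclosing circle of a finite set is fixed by two of the points (as a diameter) or three (as a circumcircle).
The minimum enclosing circle is determined by three boundary points: B, C, D.
Their circumcentre is (11/6, 2/3) with r² = 845/36.
The farthest remaining point A is at distance² 461/36 ≤ 845/36.
The points at distance exactly r from the centre are B, C, D — 3 points.

3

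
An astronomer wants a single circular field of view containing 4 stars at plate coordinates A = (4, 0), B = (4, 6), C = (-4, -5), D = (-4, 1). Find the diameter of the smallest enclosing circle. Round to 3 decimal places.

The minimum enclosing circle of a finite set is fixed by two of the points (as a diameter) or three (as a circumcircle).
The farthest pair is B–C with squared distance 185. The circle on this segment as diameter has centre (0, 0.5) and r² = 185/4 = 46.25.
Check A: distance² to centre = 16.25 ≤ 46.25, so it lies inside.
All remaining points lie in this disk, and no smaller disk contains both endpoints, so this is the minimum enclosing circle.
Diameter = 2r = 2√(46.25) ≈ 13.601.

13.601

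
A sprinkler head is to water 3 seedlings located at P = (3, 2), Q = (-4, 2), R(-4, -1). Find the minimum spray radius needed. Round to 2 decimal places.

3.81

Side lengths²: PQ² = 49, PR² = 58, QR² = 9.
Since PR² = 58 ≥ 49 + 9 = 58, the angle opposite PR is not acute, so the smallest enclosing circle has PR as diameter.
Centre = midpoint of PR = (-0.5, 0.5), r² = 58/4 = 14.5.
r = √(14.5) ≈ 3.81.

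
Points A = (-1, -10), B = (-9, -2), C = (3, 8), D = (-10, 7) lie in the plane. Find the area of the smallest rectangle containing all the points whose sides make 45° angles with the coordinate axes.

In coordinates u = x + y, v = x − y the rectangle is axis-aligned; the map (x,y)→(u,v) scales areas by 2.
u-values: -11, -11, 11, -3; range = 11 − (-11) = 22.
v-values: 9, -7, -5, -17; range = 9 − (-17) = 26.
Area = (22 × 26) / 2 = 286.

286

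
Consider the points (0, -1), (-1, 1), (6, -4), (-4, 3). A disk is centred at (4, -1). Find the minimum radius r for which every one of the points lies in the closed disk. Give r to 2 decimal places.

8.94

The required radius is the distance from (4, -1) to the farthest point.
Squared distances: 16, 29, 13, 80.
Maximum is 80, attained at (-4, 3).
r = √80 ≈ 8.94.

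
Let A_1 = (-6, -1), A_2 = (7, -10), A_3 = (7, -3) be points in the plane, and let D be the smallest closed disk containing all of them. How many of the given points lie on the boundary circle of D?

Side lengths²: A_1A_2² = 250, A_1A_3² = 173, A_2A_3² = 49.
Since A_1A_2² = 250 ≥ 173 + 49 = 222, the angle opposite A_1A_2 is not acute, so the smallest enclosing circle has A_1A_2 as diameter.
Centre = midpoint of A_1A_2 = (0.5, -5.5), r² = 250/4 = 62.5.
The points at distance exactly r from the centre are A_1, A_2 — 2 points.

2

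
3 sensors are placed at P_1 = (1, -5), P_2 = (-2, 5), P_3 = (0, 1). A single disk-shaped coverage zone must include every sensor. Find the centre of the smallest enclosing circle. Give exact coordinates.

(-0.5, 0)

Side lengths²: P_1P_2² = 109, P_1P_3² = 37, P_2P_3² = 20.
Since P_1P_2² = 109 ≥ 37 + 20 = 57, the angle opposite P_1P_2 is not acute, so the smallest enclosing circle has P_1P_2 as diameter.
Centre = midpoint of P_1P_2 = (-0.5, 0), r² = 109/4 = 27.25.
Centre = (-0.5, 0).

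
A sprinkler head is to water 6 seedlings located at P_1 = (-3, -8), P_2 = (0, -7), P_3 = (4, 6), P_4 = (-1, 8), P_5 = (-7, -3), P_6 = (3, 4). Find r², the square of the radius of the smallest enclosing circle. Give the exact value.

A smallest enclosing disk is always determined by at most three of the input points on its boundary.
The minimum enclosing circle is determined by three boundary points: P_1, P_3, P_4.
Their circumcentre is (-4/3, -1/12) with r² = 9425/144.
The farthest remaining point P_2 is at distance² 7145/144 ≤ 9425/144.

9425/144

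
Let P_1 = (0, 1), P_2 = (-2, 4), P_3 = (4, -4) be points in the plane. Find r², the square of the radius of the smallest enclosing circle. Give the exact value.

25

Side lengths²: P_1P_2² = 13, P_1P_3² = 41, P_2P_3² = 100.
Since P_2P_3² = 100 ≥ 41 + 13 = 54, the angle opposite P_2P_3 is not acute, so the smallest enclosing circle has P_2P_3 as diameter.
Centre = midpoint of P_2P_3 = (1, 0), r² = 100/4 = 25.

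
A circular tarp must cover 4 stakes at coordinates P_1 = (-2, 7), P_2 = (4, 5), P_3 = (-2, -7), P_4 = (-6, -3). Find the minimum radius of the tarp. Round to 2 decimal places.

A smallest enclosing disk is always determined by at most three of the input points on its boundary.
The minimum enclosing circle is determined by three boundary points: P_1, P_2, P_3.
Their circumcentre is (-1, 0) with r² = 50.
The farthest remaining point P_4 is at distance² 34 ≤ 50.
r = √50 ≈ 7.07.

7.07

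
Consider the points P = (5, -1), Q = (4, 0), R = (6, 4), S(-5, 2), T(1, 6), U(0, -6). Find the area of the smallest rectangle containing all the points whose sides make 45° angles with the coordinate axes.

In coordinates u = x + y, v = x − y the rectangle is axis-aligned; the map (x,y)→(u,v) scales areas by 2.
u-values: 4, 4, 10, -3, 7, -6; range = 10 − (-6) = 16.
v-values: 6, 4, 2, -7, -5, 6; range = 6 − (-7) = 13.
Area = (16 × 13) / 2 = 104.

104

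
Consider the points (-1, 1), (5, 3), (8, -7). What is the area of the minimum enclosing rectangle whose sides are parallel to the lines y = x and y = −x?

In coordinates u = x + y, v = x − y the rectangle is axis-aligned; the map (x,y)→(u,v) scales areas by 2.
u-values: 0, 8, 1; range = 8 − 0 = 8.
v-values: -2, 2, 15; range = 15 − (-2) = 17.
Area = (8 × 17) / 2 = 68.

68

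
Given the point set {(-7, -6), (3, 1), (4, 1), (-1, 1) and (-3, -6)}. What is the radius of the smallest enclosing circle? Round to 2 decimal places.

6.52

The farthest pair is (-7, -6)–(4, 1) with squared distance 170. The circle on this segment as diameter has centre (-1.5, -2.5) and r² = 170/4 = 42.5.
Check (3, 1): distance² to centre = 32.5 ≤ 42.5, so it lies inside.
All remaining points lie in this disk, and no smaller disk contains both endpoints, so this is the minimum enclosing circle.
r = √(42.5) ≈ 6.52.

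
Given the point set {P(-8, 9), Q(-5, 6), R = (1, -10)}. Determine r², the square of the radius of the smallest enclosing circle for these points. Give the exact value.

Side lengths²: PQ² = 18, PR² = 442, QR² = 292.
Since PR² = 442 ≥ 292 + 18 = 310, the angle opposite PR is not acute, so the smallest enclosing circle has PR as diameter.
Centre = midpoint of PR = (-3.5, -0.5), r² = 442/4 = 110.5.

110.5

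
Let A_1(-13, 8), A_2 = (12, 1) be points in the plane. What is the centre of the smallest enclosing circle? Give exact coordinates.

(-0.5, 4.5)

The smallest circle enclosing two points has them as diameter endpoints.
Centre = midpoint = (-0.5, 4.5); r² = |A_1A_2|²/4 = 674/4 = 168.5.
Centre = (-0.5, 4.5).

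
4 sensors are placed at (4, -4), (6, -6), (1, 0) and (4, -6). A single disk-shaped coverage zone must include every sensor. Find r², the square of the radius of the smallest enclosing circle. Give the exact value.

By Welzl's lemma the MEC is supported by two points (diametrically opposite) or three points (on a circumcircle).
The farthest pair is (6, -6)–(1, 0) with squared distance 61. The circle on this segment as diameter has centre (3.5, -3) and r² = 61/4 = 15.25.
Check (4, -4): distance² to centre = 1.25 ≤ 15.25, so it lies inside.
All remaining points lie in this disk, and no smaller disk contains both endpoints, so this is the minimum enclosing circle.

15.25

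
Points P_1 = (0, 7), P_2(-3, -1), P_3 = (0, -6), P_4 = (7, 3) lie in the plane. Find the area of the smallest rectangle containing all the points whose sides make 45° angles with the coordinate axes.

In coordinates u = x + y, v = x − y the rectangle is axis-aligned; the map (x,y)→(u,v) scales areas by 2.
u-values: 7, -4, -6, 10; range = 10 − (-6) = 16.
v-values: -7, -2, 6, 4; range = 6 − (-7) = 13.
Area = (16 × 13) / 2 = 104.

104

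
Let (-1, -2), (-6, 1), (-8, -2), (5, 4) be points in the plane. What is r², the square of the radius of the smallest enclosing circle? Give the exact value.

A smallest enclosing disk is always determined by at most three of the input points on its boundary.
The farthest pair is (-8, -2)–(5, 4) with squared distance 205. The circle on this segment as diameter has centre (-1.5, 1) and r² = 205/4 = 51.25.
Check (-1, -2): distance² to centre = 9.25 ≤ 51.25, so it lies inside.
All remaining points lie in this disk, and no smaller disk contains both endpoints, so this is the minimum enclosing circle.

51.25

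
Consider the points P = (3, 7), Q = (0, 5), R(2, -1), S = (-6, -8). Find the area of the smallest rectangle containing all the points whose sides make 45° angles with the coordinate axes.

In coordinates u = x + y, v = x − y the rectangle is axis-aligned; the map (x,y)→(u,v) scales areas by 2.
u-values: 10, 5, 1, -14; range = 10 − (-14) = 24.
v-values: -4, -5, 3, 2; range = 3 − (-5) = 8.
Area = (24 × 8) / 2 = 96.

96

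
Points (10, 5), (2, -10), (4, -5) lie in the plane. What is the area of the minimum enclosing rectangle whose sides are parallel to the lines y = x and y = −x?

80.5

In coordinates u = x + y, v = x − y the rectangle is axis-aligned; the map (x,y)→(u,v) scales areas by 2.
u-values: 15, -8, -1; range = 15 − (-8) = 23.
v-values: 5, 12, 9; range = 12 − 5 = 7.
Area = (23 × 7) / 2 = 80.5.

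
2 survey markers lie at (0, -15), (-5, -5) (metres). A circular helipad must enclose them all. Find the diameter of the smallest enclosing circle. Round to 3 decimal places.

The smallest circle enclosing two points has them as diameter endpoints.
Centre = midpoint = (-2.5, -10); r² = |(0, -15)−(-5, -5)|²/4 = 125/4 = 31.25.
Diameter = 2r = 2√(31.25) ≈ 11.180.

11.180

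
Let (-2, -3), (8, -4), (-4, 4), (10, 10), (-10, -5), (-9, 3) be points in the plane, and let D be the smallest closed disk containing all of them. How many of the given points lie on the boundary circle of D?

2

A smallest enclosing disk is always determined by at most three of the input points on its boundary.
The farthest pair is (10, 10)–(-10, -5) with squared distance 625. The circle on this segment as diameter has centre (0, 2.5) and r² = 625/4 = 156.25.
Check (-2, -3): distance² to centre = 34.25 ≤ 156.25, so it lies inside.
All remaining points lie in this disk, and no smaller disk contains both endpoints, so this is the minimum enclosing circle.
The points at distance exactly r from the centre are (10, 10), (-10, -5) — 2 points.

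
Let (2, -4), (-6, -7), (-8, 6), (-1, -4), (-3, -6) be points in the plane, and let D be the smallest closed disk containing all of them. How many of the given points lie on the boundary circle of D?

A smallest enclosing disk is always determined by at most three of the input points on its boundary.
The minimum enclosing circle is determined by three boundary points: (2, -4), (-6, -7), (-8, 6).
Their circumcentre is (-89/22, -1/22) with r² = 12629/242.
The farthest remaining point (-3, -6) is at distance² 8845/242 ≤ 12629/242.
The points at distance exactly r from the centre are (2, -4), (-6, -7), (-8, 6) — 3 points.

3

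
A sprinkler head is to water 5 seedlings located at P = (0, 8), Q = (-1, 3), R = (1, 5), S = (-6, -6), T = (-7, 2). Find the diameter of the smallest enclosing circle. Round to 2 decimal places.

The minimum enclosing circle of a finite set is fixed by two of the points (as a diameter) or three (as a circumcircle).
The farthest pair is P–S with squared distance 232. The circle on this segment as diameter has centre (-3, 1) and r² = 232/4 = 58.
Check Q: distance² to centre = 8 ≤ 58, so it lies inside.
All remaining points lie in this disk, and no smaller disk contains both endpoints, so this is the minimum enclosing circle.
Diameter = 2r = 2√58 ≈ 15.23.

15.23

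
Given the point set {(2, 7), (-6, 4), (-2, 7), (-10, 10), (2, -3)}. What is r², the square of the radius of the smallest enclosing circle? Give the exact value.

78.25

A smallest enclosing disk is always determined by at most three of the input points on its boundary.
The farthest pair is (-10, 10)–(2, -3) with squared distance 313. The circle on this segment as diameter has centre (-4, 3.5) and r² = 313/4 = 78.25.
Check (2, 7): distance² to centre = 48.25 ≤ 78.25, so it lies inside.
All remaining points lie in this disk, and no smaller disk contains both endpoints, so this is the minimum enclosing circle.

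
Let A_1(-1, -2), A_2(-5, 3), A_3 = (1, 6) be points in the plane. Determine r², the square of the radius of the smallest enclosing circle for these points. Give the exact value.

Side lengths²: A_1A_2² = 41, A_1A_3² = 68, A_2A_3² = 45.
Since A_1A_3² = 68 < 45 + 41 = 86, the triangle is acute, so the smallest enclosing circle is the circumcircle.
Circumcentre = (-6/7, 31/14), r² = 3485/196.

3485/196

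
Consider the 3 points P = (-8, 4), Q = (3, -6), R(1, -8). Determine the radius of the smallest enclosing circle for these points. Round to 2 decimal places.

7.51

Side lengths²: PQ² = 221, PR² = 225, QR² = 8.
Since PR² = 225 < 221 + 8 = 229, the triangle is acute, so the smallest enclosing circle is the circumcircle.
Circumcentre = (-45/14, -25/14), r² = 5525/98.
r = √(5525/98) ≈ 7.51.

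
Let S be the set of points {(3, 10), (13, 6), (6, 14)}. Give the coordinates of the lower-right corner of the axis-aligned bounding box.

x-range [3, 13], y-range [6, 14].
The lower-right corner is (13, 6).

(13, 6)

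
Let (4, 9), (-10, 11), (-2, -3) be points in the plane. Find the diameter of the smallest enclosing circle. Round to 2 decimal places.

17.00

Call the three points A, B, C in the order given.
Side lengths²: AB² = 200, AC² = 180, BC² = 260.
Since BC² = 260 < 200 + 180 = 380, the triangle is acute, so the smallest enclosing circle is the circumcircle.
Circumcentre = (-11/3, 16/3), r² = 650/9.
Diameter = 2r = 2√(650/9) ≈ 17.00.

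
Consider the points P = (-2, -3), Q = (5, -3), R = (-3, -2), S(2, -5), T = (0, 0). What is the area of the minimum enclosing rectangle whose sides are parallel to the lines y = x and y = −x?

In coordinates u = x + y, v = x − y the rectangle is axis-aligned; the map (x,y)→(u,v) scales areas by 2.
u-values: -5, 2, -5, -3, 0; range = 2 − (-5) = 7.
v-values: 1, 8, -1, 7, 0; range = 8 − (-1) = 9.
Area = (7 × 9) / 2 = 31.5.

31.5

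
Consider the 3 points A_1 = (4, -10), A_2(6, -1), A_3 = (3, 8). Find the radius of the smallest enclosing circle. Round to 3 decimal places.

9.014

Side lengths²: A_1A_2² = 85, A_1A_3² = 325, A_2A_3² = 90.
Since A_1A_3² = 325 ≥ 90 + 85 = 175, the angle opposite A_1A_3 is not acute, so the smallest enclosing circle has A_1A_3 as diameter.
Centre = midpoint of A_1A_3 = (3.5, -1), r² = 325/4 = 81.25.
r = √(81.25) ≈ 9.014.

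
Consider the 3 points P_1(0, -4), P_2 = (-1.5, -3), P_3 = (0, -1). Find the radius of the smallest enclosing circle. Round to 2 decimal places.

Side lengths²: P_1P_2² = 3.25, P_1P_3² = 9, P_2P_3² = 6.25.
Since P_1P_3² = 9 < 6.25 + 3.25 = 9.5, the triangle is acute, so the smallest enclosing circle is the circumcircle.
Circumcentre = (-1/12, -2.5), r² = 325/144.
r = √(325/144) ≈ 1.50.

1.50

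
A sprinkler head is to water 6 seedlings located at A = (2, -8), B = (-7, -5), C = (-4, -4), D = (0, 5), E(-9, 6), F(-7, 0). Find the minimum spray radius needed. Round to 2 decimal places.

By Welzl's lemma the MEC is supported by two points (diametrically opposite) or three points (on a circumcircle).
The farthest pair is A–E with squared distance 317. The circle on this segment as diameter has centre (-3.5, -1) and r² = 317/4 = 79.25.
Check B: distance² to centre = 28.25 ≤ 79.25, so it lies inside.
All remaining points lie in this disk, and no smaller disk contains both endpoints, so this is the minimum enclosing circle.
r = √(79.25) ≈ 8.90.

8.90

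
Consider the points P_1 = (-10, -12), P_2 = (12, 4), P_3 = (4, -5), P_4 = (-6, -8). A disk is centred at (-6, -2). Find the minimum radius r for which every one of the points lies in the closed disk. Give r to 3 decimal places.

The required radius is the distance from (-6, -2) to the farthest point.
Squared distances: 116, 360, 109, 36.
Maximum is 360, attained at P_2.
r = √360 ≈ 18.974.

18.974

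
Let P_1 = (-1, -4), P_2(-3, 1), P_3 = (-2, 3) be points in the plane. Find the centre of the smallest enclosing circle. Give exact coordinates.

(-1.5, -0.5)

Side lengths²: P_1P_2² = 29, P_1P_3² = 50, P_2P_3² = 5.
Since P_1P_3² = 50 ≥ 29 + 5 = 34, the angle opposite P_1P_3 is not acute, so the smallest enclosing circle has P_1P_3 as diameter.
Centre = midpoint of P_1P_3 = (-1.5, -0.5), r² = 50/4 = 12.5.
Centre = (-1.5, -0.5).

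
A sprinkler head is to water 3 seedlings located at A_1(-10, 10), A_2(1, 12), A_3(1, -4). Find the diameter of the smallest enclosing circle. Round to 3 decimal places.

Side lengths²: A_1A_2² = 125, A_1A_3² = 317, A_2A_3² = 256.
Since A_1A_3² = 317 < 256 + 125 = 381, the triangle is acute, so the smallest enclosing circle is the circumcircle.
Circumcentre = (-71/22, 4), r² = 39625/484.
Diameter = 2r = 2√(39625/484) ≈ 18.096.

18.096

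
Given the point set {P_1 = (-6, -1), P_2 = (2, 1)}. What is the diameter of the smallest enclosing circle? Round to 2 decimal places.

The smallest circle enclosing two points has them as diameter endpoints.
Centre = midpoint = (-2, 0); r² = |P_1P_2|²/4 = 68/4 = 17.
Diameter = 2r = 2√17 ≈ 8.25.

8.25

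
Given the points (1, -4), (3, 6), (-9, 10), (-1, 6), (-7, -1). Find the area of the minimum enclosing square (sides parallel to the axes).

196

The bounding box has width 12 and height 14.
An axis-aligned square enclosing the set must have side ≥ max(width, height).
So the minimum side is max(12, 14) = 14.
Area = 14² = 196.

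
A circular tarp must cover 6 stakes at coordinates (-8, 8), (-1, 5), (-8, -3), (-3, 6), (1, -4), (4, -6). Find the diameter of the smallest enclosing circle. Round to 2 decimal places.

18.44

The minimum enclosing circle of a finite set is fixed by two of the points (as a diameter) or three (as a circumcircle).
The farthest pair is (-8, 8)–(4, -6) with squared distance 340. The circle on this segment as diameter has centre (-2, 1) and r² = 340/4 = 85.
Check (-1, 5): distance² to centre = 17 ≤ 85, so it lies inside.
All remaining points lie in this disk, and no smaller disk contains both endpoints, so this is the minimum enclosing circle.
Diameter = 2r = 2√85 ≈ 18.44.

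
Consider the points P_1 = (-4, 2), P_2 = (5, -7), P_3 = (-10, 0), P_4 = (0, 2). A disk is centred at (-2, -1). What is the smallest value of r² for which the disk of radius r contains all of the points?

85

The required radius is the distance from (-2, -1) to the farthest point.
Squared distances: 13, 85, 65, 13.
Maximum is 85, attained at P_2.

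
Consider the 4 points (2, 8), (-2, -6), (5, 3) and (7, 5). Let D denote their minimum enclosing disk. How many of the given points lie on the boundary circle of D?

The minimum enclosing circle of a finite set is fixed by two of the points (as a diameter) or three (as a circumcircle).
The minimum enclosing circle is determined by three boundary points: (2, 8), (-2, -6), (7, 5).
Their circumcentre is (42/41, 29/41) with r² = 91001/1681.
The farthest remaining point (5, 3) is at distance² 35405/1681 ≤ 91001/1681.
The points at distance exactly r from the centre are (2, 8), (-2, -6), (7, 5) — 3 points.

3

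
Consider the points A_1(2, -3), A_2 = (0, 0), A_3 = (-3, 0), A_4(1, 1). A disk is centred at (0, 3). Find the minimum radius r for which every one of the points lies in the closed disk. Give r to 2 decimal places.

6.32

The required radius is the distance from (0, 3) to the farthest point.
Squared distances: 40, 9, 18, 5.
Maximum is 40, attained at A_1.
r = √40 ≈ 6.32.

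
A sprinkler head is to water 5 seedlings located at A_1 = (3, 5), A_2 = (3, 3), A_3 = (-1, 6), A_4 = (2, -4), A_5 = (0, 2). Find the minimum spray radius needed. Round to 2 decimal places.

5.22

A smallest enclosing disk is always determined by at most three of the input points on its boundary.
The farthest pair is A_3–A_4 with squared distance 109. The circle on this segment as diameter has centre (0.5, 1) and r² = 109/4 = 27.25.
Check A_1: distance² to centre = 22.25 ≤ 27.25, so it lies inside.
All remaining points lie in this disk, and no smaller disk contains both endpoints, so this is the minimum enclosing circle.
r = √(27.25) ≈ 5.22.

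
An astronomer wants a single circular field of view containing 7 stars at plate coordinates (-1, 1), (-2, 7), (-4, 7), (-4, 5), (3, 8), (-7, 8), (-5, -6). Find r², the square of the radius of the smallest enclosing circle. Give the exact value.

The minimum enclosing circle is determined by three boundary points: (3, 8), (-7, 8), (-5, -6).
Their circumcentre is (-2, 11/7) with r² = 3250/49.
The farthest remaining point (-4, 7) is at distance² 1640/49 ≤ 3250/49.

3250/49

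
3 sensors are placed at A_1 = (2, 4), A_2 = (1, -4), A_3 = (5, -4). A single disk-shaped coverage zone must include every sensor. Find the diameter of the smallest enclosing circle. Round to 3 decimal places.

8.610

Side lengths²: A_1A_2² = 65, A_1A_3² = 73, A_2A_3² = 16.
Since A_1A_3² = 73 < 65 + 16 = 81, the triangle is acute, so the smallest enclosing circle is the circumcircle.
Circumcentre = (3, -0.1875), r² = 18.53515625.
Diameter = 2r = 2√(18.53515625) ≈ 8.610.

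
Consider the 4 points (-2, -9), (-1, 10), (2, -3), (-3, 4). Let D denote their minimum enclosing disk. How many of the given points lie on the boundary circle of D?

2

A smallest enclosing disk is always determined by at most three of the input points on its boundary.
The farthest pair is (-2, -9)–(-1, 10) with squared distance 362. The circle on this segment as diameter has centre (-1.5, 0.5) and r² = 362/4 = 90.5.
Check (2, -3): distance² to centre = 24.5 ≤ 90.5, so it lies inside.
All remaining points lie in this disk, and no smaller disk contains both endpoints, so this is the minimum enclosing circle.
The points at distance exactly r from the centre are (-2, -9), (-1, 10) — 2 points.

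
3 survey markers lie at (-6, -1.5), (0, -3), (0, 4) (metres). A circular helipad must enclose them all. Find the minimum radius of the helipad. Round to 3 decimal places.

Call the three points A, B, C in the order given.
Side lengths²: AB² = 38.25, AC² = 66.25, BC² = 49.
Since AC² = 66.25 < 49 + 38.25 = 87.25, the triangle is acute, so the smallest enclosing circle is the circumcircle.
Circumcentre = (-2.3125, 0.5), r² = 17.59765625.
r = √(17.59765625) ≈ 4.195.

4.195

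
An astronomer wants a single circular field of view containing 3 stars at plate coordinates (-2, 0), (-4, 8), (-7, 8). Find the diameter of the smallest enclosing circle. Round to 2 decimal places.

9.43

Call the three points A, B, C in the order given.
Side lengths²: AB² = 68, AC² = 89, BC² = 9.
Since AC² = 89 ≥ 68 + 9 = 77, the angle opposite AC is not acute, so the smallest enclosing circle has AC as diameter.
Centre = midpoint of AC = (-4.5, 4), r² = 89/4 = 22.25.
Diameter = 2r = 2√(22.25) ≈ 9.43.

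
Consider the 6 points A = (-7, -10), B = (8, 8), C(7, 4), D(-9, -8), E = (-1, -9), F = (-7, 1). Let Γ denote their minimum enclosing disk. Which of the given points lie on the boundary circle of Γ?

A, B, D

By Welzl's lemma the MEC is supported by two points (diametrically opposite) or three points (on a circumcircle).
The minimum enclosing circle is determined by three boundary points: A, B, D.
Their circumcentre is (5/22, -17/22) with r² = 33245/242.
The farthest remaining point E is at distance² 16745/242 ≤ 33245/242.
The points at distance exactly r from the centre are A, B, D — 3 points.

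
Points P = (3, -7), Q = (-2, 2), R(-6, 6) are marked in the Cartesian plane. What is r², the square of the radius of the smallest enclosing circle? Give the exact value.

Side lengths²: PQ² = 106, PR² = 250, QR² = 32.
Since PR² = 250 ≥ 106 + 32 = 138, the angle opposite PR is not acute, so the smallest enclosing circle has PR as diameter.
Centre = midpoint of PR = (-1.5, -0.5), r² = 250/4 = 62.5.

62.5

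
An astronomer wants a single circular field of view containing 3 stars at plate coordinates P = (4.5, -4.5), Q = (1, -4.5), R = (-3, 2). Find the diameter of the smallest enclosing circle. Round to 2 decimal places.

Side lengths²: PQ² = 12.25, PR² = 98.5, QR² = 58.25.
Since PR² = 98.5 ≥ 58.25 + 12.25 = 70.5, the angle opposite PR is not acute, so the smallest enclosing circle has PR as diameter.
Centre = midpoint of PR = (0.75, -1.25), r² = 98.5/4 = 24.625.
Diameter = 2r = 2√(24.625) ≈ 9.92.

9.92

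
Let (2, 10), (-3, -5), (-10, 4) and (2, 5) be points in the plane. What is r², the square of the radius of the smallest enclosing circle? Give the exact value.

A smallest enclosing disk is always determined by at most three of the input points on its boundary.
The minimum enclosing circle is determined by three boundary points: (2, 10), (-3, -5), (-10, 4).
Their circumcentre is (-2, 3) with r² = 65.
The farthest remaining point (2, 5) is at distance² 20 ≤ 65.

65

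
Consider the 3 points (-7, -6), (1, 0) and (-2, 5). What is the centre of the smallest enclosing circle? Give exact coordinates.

Call the three points A, B, C in the order given.
Side lengths²: AB² = 100, AC² = 146, BC² = 34.
Since AC² = 146 ≥ 100 + 34 = 134, the angle opposite AC is not acute, so the smallest enclosing circle has AC as diameter.
Centre = midpoint of AC = (-4.5, -0.5), r² = 146/4 = 36.5.
Centre = (-4.5, -0.5).

(-4.5, -0.5)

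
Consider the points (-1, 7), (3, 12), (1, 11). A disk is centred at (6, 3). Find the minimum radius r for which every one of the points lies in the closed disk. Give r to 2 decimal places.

The required radius is the distance from (6, 3) to the farthest point.
Squared distances: 65, 90, 89.
Maximum is 90, attained at (3, 12).
r = √90 ≈ 9.49.

9.49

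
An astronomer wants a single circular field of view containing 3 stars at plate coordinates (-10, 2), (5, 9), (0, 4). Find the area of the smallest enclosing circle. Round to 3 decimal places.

215.199

Call the three points A, B, C in the order given.
Side lengths²: AB² = 274, AC² = 104, BC² = 50.
Since AB² = 274 ≥ 104 + 50 = 154, the angle opposite AB is not acute, so the smallest enclosing circle has AB as diameter.
Centre = midpoint of AB = (-2.5, 5.5), r² = 274/4 = 68.5.
Area = π·r² = π·68.5 ≈ 215.199.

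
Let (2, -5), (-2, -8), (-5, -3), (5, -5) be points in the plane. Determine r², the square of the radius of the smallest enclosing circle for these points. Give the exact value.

A smallest enclosing disk is always determined by at most three of the input points on its boundary.
The farthest pair is (-5, -3)–(5, -5) with squared distance 104. The circle on this segment as diameter has centre (0, -4) and r² = 104/4 = 26.
Check (2, -5): distance² to centre = 5 ≤ 26, so it lies inside.
All remaining points lie in this disk, and no smaller disk contains both endpoints, so this is the minimum enclosing circle.

26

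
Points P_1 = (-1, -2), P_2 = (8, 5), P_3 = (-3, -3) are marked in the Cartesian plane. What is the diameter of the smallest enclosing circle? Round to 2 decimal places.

Side lengths²: P_1P_2² = 130, P_1P_3² = 5, P_2P_3² = 185.
Since P_2P_3² = 185 ≥ 130 + 5 = 135, the angle opposite P_2P_3 is not acute, so the smallest enclosing circle has P_2P_3 as diameter.
Centre = midpoint of P_2P_3 = (2.5, 1), r² = 185/4 = 46.25.
Diameter = 2r = 2√(46.25) ≈ 13.60.

13.60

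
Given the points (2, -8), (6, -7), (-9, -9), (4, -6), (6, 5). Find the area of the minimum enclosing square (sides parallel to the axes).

225

The bounding box has width 15 and height 14.
An axis-aligned square enclosing the set must have side ≥ max(width, height).
So the minimum side is max(15, 14) = 15.
Area = 15² = 225.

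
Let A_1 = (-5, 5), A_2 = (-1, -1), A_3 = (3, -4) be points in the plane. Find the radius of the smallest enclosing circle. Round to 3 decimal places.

6.021

Side lengths²: A_1A_2² = 52, A_1A_3² = 145, A_2A_3² = 25.
Since A_1A_3² = 145 ≥ 52 + 25 = 77, the angle opposite A_1A_3 is not acute, so the smallest enclosing circle has A_1A_3 as diameter.
Centre = midpoint of A_1A_3 = (-1, 0.5), r² = 145/4 = 36.25.
r = √(36.25) ≈ 6.021.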